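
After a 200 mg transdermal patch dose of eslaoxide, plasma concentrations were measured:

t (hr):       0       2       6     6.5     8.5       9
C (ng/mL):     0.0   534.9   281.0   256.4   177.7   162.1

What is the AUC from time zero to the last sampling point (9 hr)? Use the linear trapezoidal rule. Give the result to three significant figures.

AUC = 2820 ng/mL·hr

Trapezoidal AUC_0→9:
  [0→2]: (0.0+534.9)/2 × 2 = 534.9
  [2→6]: (534.9+281.0)/2 × 4 = 1631.8
  [6→6.5]: (281.0+256.4)/2 × 0.5 = 134.35
  [6.5→8.5]: (256.4+177.7)/2 × 2 = 434.1
  [8.5→9]: (177.7+162.1)/2 × 0.5 = 84.95
  Sum = 2820.1 ng/mL·hr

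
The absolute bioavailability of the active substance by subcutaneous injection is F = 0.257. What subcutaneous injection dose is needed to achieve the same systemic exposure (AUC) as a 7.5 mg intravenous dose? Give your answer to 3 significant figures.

For equal systemic exposure: F × D_ev = D_iv
D_ev = D_iv / F = 7.5 / 0.257 = 29.1829 mg

D_subcutaneous = 29.2 mg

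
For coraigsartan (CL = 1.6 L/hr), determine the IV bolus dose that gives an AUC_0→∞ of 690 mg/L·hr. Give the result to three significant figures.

Dose = 1100 mg

Dose_iv = CL × AUC_0→∞
     = 1.6 × 690 = 1104 mg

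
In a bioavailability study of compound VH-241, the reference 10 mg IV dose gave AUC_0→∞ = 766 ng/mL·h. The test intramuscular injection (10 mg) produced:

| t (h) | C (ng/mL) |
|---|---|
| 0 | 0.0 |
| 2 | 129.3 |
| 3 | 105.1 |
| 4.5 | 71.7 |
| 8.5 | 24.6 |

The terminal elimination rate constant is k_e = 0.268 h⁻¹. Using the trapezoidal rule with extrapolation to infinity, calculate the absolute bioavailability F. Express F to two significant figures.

F = 0.87

Trapezoidal AUC_0→8.5 (intramuscular injection):
  [0→2]: (0.0+129.3)/2 × 2 = 129.3
  [2→3]: (129.3+105.1)/2 × 1 = 117.2
  [3→4.5]: (105.1+71.7)/2 × 1.5 = 132.6
  [4.5→8.5]: (71.7+24.6)/2 × 4 = 192.6
  Sum = 571.7 ng/mL·h
Tail: C_last/k_e = 24.6/0.268 = 91.791
AUC_0→∞ (intramuscular injection) = 571.7 + 91.791 = 663.491 ng/mL·h
F = (AUC_ev/D_ev)/(AUC_iv/D_iv) = (663.491/10)/(766/10) = 66.3491/76.6 = 0.8662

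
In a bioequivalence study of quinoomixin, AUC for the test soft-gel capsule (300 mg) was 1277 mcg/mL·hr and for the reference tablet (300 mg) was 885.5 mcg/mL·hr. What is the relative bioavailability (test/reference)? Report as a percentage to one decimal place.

F_rel = 144.2%

F_rel = (AUC_test/D_test) / (AUC_ref/D_ref)
      = (1277/300) / (885.5/300)
      = 4.25667 / 2.95167 = 1.4421 = 144.21%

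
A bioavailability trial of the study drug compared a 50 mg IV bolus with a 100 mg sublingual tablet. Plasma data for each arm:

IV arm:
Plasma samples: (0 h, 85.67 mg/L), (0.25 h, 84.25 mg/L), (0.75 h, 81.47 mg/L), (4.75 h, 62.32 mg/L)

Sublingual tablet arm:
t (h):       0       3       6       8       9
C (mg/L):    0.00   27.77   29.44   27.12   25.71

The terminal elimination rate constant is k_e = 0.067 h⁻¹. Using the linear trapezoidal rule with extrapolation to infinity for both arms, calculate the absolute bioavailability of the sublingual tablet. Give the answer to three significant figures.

Trapezoidal AUC_0→4.75 (IV):
  [0→0.25]: (85.67+84.25)/2 × 0.25 = 21.24
  [0.25→0.75]: (84.25+81.47)/2 × 0.5 = 41.43
  [0.75→4.75]: (81.47+62.32)/2 × 4 = 287.58
  Sum = 350.25 mg/L·h
IV tail: 62.32/0.067 = 930.149; AUC_iv,0→∞ = 350.25 + 930.149 = 1280.399 mg/L·h
Trapezoidal AUC_0→9 (sublingual tablet):
  [0→3]: (0.00+27.77)/2 × 3 = 41.655
  [3→6]: (27.77+29.44)/2 × 3 = 85.815
  [6→8]: (29.44+27.12)/2 × 2 = 56.56
  [8→9]: (27.12+25.71)/2 × 1 = 26.415
  Sum = 210.445 mg/L·h
sublingual tablet tail: 25.71/0.067 = 383.731; AUC_ev,0→∞ = 210.445 + 383.731 = 594.176 mg/L·h
F = (AUC_ev/D_ev)/(AUC_iv/D_iv) = (594.176/100)/(1280.399/50) = 5.94176/25.60798 = 0.2320

F = 0.232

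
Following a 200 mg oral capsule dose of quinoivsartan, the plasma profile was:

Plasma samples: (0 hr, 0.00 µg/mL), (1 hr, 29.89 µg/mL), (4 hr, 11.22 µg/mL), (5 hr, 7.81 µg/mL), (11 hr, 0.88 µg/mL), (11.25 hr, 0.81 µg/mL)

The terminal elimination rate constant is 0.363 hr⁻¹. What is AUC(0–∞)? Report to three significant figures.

AUC = 115 µg/mL·hr

Trapezoidal AUC_0→11.25:
  [0→1]: (0.00+29.89)/2 × 1 = 14.945
  [1→4]: (29.89+11.22)/2 × 3 = 61.665
  [4→5]: (11.22+7.81)/2 × 1 = 9.515
  [5→11]: (7.81+0.88)/2 × 6 = 26.07
  [11→11.25]: (0.88+0.81)/2 × 0.25 = 0.21125
  Sum = 112.40625 µg/mL·hr
Extrapolated tail: C_last / k_e = 0.81 / 0.363 = 2.231
AUC_0→∞ = 112.40625 + 2.231 = 114.63725 µg/mL·hr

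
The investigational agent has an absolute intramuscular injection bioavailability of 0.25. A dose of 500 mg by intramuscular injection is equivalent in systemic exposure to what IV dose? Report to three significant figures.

D_iv = 125 mg

Systemic exposure from an extravascular dose = F × D_ev, so the equivalent IV dose is F × D_ev.
D_iv = F × D_ev = 0.25 × 500 = 125 mg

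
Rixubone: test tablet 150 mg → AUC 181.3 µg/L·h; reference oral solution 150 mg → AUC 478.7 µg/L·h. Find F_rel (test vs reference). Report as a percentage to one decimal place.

F_rel = (AUC_test/D_test) / (AUC_ref/D_ref)
      = (181.3/150) / (478.7/150)
      = 1.20867 / 3.19133 = 0.3787 = 37.87%

F_rel = 37.9%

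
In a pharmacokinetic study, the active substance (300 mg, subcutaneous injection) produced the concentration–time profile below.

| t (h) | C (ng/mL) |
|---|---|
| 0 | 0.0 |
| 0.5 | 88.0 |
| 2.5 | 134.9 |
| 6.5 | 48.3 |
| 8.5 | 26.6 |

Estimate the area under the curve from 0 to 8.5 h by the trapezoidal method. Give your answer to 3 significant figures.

Trapezoidal AUC_0→8.5:
  [0→0.5]: (0.0+88.0)/2 × 0.5 = 22.0
  [0.5→2.5]: (88.0+134.9)/2 × 2 = 222.9
  [2.5→6.5]: (134.9+48.3)/2 × 4 = 366.4
  [6.5→8.5]: (48.3+26.6)/2 × 2 = 74.9
  Sum = 686.2 ng/mL·h

AUC = 686 ng/mL·h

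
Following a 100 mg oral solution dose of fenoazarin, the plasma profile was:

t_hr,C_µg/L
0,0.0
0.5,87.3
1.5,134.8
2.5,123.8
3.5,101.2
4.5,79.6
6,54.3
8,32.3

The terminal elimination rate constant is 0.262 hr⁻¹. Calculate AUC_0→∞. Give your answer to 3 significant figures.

AUC = 775 µg/L·hr

Trapezoidal AUC_0→8:
  [0→0.5]: (0.0+87.3)/2 × 0.5 = 21.825
  [0.5→1.5]: (87.3+134.8)/2 × 1 = 111.05
  [1.5→2.5]: (134.8+123.8)/2 × 1 = 129.3
  [2.5→3.5]: (123.8+101.2)/2 × 1 = 112.5
  [3.5→4.5]: (101.2+79.6)/2 × 1 = 90.4
  [4.5→6]: (79.6+54.3)/2 × 1.5 = 100.425
  [6→8]: (54.3+32.3)/2 × 2 = 86.6
  Sum = 652.1 µg/L·hr
Extrapolated tail: C_last / k_e = 32.3 / 0.262 = 123.282
AUC_0→∞ = 652.1 + 123.282 = 775.382 µg/L·hr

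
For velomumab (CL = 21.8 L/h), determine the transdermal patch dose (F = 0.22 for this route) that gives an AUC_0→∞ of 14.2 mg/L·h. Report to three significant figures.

Dose = 1410 mg

Dose = CL × AUC_0→∞ / F
     = 21.8 × 14.2 / 0.22 = 1407.09 mg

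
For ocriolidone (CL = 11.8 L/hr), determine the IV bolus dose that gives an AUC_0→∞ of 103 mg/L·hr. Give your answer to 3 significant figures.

Dose = 1220 mg

Dose_iv = CL × AUC_0→∞
     = 11.8 × 103 = 1215.4 mg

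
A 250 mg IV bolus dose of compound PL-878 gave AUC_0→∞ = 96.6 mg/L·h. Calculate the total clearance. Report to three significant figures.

CL = 2.59 L/h

CL = Dose_iv / AUC_0→∞
   = 250 / 96.6 = 2.58799 L/h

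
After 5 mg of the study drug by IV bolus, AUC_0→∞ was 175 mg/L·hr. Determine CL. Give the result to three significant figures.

CL = Dose_iv / AUC_0→∞
   = 5 / 175 = 0.0285714 L/hr

CL = 0.0286 L/hr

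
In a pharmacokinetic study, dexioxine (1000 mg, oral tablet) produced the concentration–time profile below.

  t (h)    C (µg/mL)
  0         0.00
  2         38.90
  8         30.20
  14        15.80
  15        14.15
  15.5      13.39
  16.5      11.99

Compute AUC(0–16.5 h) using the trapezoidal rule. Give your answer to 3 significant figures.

Trapezoidal AUC_0→16.5:
  [0→2]: (0.00+38.90)/2 × 2 = 38.9
  [2→8]: (38.90+30.20)/2 × 6 = 207.3
  [8→14]: (30.20+15.80)/2 × 6 = 138.0
  [14→15]: (15.80+14.15)/2 × 1 = 14.975
  [15→15.5]: (14.15+13.39)/2 × 0.5 = 6.885
  [15.5→16.5]: (13.39+11.99)/2 × 1 = 12.69
  Sum = 418.75 µg/mL·h

AUC = 419 µg/mL·h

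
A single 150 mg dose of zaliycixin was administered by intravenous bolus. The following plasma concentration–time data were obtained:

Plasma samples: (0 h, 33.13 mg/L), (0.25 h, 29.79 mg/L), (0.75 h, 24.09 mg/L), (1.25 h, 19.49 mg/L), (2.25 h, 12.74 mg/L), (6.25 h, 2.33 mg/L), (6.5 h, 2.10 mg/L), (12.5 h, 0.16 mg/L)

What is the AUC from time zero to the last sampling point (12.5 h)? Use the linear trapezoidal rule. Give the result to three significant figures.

AUC = 85.8 mg/L·h

Trapezoidal AUC_0→12.5:
  [0→0.25]: (33.13+29.79)/2 × 0.25 = 7.865
  [0.25→0.75]: (29.79+24.09)/2 × 0.5 = 13.47
  [0.75→1.25]: (24.09+19.49)/2 × 0.5 = 10.895
  [1.25→2.25]: (19.49+12.74)/2 × 1 = 16.115
  [2.25→6.25]: (12.74+2.33)/2 × 4 = 30.14
  [6.25→6.5]: (2.33+2.10)/2 × 0.25 = 0.55375
  [6.5→12.5]: (2.10+0.16)/2 × 6 = 6.78
  Sum = 85.81875 mg/L·h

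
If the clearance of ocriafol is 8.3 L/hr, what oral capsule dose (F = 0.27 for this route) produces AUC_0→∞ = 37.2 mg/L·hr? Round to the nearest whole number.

Dose = 1144 mg

Dose = CL × AUC_0→∞ / F
     = 8.3 × 37.2 / 0.27 = 1143.56 mg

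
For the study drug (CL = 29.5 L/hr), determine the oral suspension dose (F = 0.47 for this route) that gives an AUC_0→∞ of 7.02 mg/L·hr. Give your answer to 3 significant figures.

Dose = 441 mg

Dose = CL × AUC_0→∞ / F
     = 29.5 × 7.02 / 0.47 = 440.617 mg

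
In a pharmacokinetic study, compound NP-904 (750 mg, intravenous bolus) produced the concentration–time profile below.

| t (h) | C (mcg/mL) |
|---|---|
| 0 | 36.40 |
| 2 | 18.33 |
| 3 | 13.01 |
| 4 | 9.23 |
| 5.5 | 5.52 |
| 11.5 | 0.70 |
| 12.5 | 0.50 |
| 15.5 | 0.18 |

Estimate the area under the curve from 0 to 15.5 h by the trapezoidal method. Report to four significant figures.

Trapezoidal AUC_0→15.5:
  [0→2]: (36.40+18.33)/2 × 2 = 54.73
  [2→3]: (18.33+13.01)/2 × 1 = 15.67
  [3→4]: (13.01+9.23)/2 × 1 = 11.12
  [4→5.5]: (9.23+5.52)/2 × 1.5 = 11.0625
  [5.5→11.5]: (5.52+0.70)/2 × 6 = 18.66
  [11.5→12.5]: (0.70+0.50)/2 × 1 = 0.6
  [12.5→15.5]: (0.50+0.18)/2 × 3 = 1.02
  Sum = 112.8625 mcg/mL·h

AUC = 112.9 mcg/mL·h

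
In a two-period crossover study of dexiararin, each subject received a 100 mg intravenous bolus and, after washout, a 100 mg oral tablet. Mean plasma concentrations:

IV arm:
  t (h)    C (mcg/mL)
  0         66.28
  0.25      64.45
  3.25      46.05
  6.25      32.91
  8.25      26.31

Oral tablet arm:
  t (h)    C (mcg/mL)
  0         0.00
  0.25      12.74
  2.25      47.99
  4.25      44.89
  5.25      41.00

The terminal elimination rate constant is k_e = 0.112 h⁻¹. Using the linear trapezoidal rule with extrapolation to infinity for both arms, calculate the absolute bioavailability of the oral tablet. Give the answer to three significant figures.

F = 0.949

Trapezoidal AUC_0→8.25 (IV):
  [0→0.25]: (66.28+64.45)/2 × 0.25 = 16.34125
  [0.25→3.25]: (64.45+46.05)/2 × 3 = 165.75
  [3.25→6.25]: (46.05+32.91)/2 × 3 = 118.44
  [6.25→8.25]: (32.91+26.31)/2 × 2 = 59.22
  Sum = 359.75125 mcg/mL·h
IV tail: 26.31/0.112 = 234.911; AUC_iv,0→∞ = 359.75125 + 234.911 = 594.66225 mcg/mL·h
Trapezoidal AUC_0→5.25 (oral tablet):
  [0→0.25]: (0.00+12.74)/2 × 0.25 = 1.5925
  [0.25→2.25]: (12.74+47.99)/2 × 2 = 60.73
  [2.25→4.25]: (47.99+44.89)/2 × 2 = 92.88
  [4.25→5.25]: (44.89+41.00)/2 × 1 = 42.945
  Sum = 198.1475 mcg/mL·h
oral tablet tail: 41.00/0.112 = 366.071; AUC_ev,0→∞ = 198.1475 + 366.071 = 564.2185 mcg/mL·h
F = (AUC_ev/D_ev)/(AUC_iv/D_iv) = (564.2185/100)/(594.66225/100) = 5.642185/5.9466225 = 0.9488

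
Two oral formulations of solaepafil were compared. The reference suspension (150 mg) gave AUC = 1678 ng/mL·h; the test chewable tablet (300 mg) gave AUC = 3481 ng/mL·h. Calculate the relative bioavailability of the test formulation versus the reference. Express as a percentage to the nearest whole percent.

F_rel = (AUC_test/D_test) / (AUC_ref/D_ref)
      = (3481/300) / (1678/150)
      = 11.6033 / 11.1867 = 1.0372 = 103.72%

F_rel = 104%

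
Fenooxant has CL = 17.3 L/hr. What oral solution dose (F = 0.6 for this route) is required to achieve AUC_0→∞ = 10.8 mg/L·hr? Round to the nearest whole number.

Dose = CL × AUC_0→∞ / F
     = 17.3 × 10.8 / 0.6 = 311.4 mg

Dose = 311 mg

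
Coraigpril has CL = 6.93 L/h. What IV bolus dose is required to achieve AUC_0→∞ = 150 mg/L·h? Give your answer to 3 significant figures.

Dose_iv = CL × AUC_0→∞
     = 6.93 × 150 = 1039.5 mg

Dose = 1040 mg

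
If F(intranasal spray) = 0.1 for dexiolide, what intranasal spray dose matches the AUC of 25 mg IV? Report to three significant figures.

For equal systemic exposure: F × D_ev = D_iv
D_ev = D_iv / F = 25 / 0.1 = 250 mg

D_intranasal = 250 mg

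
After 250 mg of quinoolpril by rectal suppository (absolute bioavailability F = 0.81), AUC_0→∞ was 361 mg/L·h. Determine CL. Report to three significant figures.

CL = F × Dose / AUC_0→∞
   = 0.81 × 250 / 361 = 0.560942 L/h

CL = 0.561 L/h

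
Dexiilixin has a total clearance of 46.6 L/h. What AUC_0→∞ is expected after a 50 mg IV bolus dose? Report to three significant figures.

AUC_0→∞ = Dose_iv / CL
        = 50 / 46.6 = 1.07296 mg/L·h

AUC = 1.07 mg/L·h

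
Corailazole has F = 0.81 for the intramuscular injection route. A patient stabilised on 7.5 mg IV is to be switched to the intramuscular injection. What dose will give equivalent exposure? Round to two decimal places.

D_intramuscular = 9.26 mg

For equal systemic exposure: F × D_ev = D_iv
D_ev = D_iv / F = 7.5 / 0.81 = 9.25926 mg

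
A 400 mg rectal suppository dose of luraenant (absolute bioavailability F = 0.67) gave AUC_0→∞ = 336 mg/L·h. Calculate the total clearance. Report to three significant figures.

CL = 0.798 L/h

CL = F × Dose / AUC_0→∞
   = 0.67 × 400 / 336 = 0.797619 L/h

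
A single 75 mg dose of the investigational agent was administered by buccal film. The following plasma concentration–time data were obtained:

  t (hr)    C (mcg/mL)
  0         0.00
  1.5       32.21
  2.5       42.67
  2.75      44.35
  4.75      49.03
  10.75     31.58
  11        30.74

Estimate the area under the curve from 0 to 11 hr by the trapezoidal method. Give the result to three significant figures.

Trapezoidal AUC_0→11:
  [0→1.5]: (0.00+32.21)/2 × 1.5 = 24.1575
  [1.5→2.5]: (32.21+42.67)/2 × 1 = 37.44
  [2.5→2.75]: (42.67+44.35)/2 × 0.25 = 10.8775
  [2.75→4.75]: (44.35+49.03)/2 × 2 = 93.38
  [4.75→10.75]: (49.03+31.58)/2 × 6 = 241.83
  [10.75→11]: (31.58+30.74)/2 × 0.25 = 7.79
  Sum = 415.475 mcg/mL·hr

AUC = 415 mcg/mL·hr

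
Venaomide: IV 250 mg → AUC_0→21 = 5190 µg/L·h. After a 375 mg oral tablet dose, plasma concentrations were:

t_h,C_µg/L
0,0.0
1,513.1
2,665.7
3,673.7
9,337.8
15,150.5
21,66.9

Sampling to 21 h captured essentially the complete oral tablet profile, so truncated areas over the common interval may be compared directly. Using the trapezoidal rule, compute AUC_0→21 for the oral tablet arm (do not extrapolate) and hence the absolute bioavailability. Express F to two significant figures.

F = 0.86

Trapezoidal AUC_0→21 (oral tablet):
  [0→1]: (0.0+513.1)/2 × 1 = 256.55
  [1→2]: (513.1+665.7)/2 × 1 = 589.4
  [2→3]: (665.7+673.7)/2 × 1 = 669.7
  [3→9]: (673.7+337.8)/2 × 6 = 3034.5
  [9→15]: (337.8+150.5)/2 × 6 = 1464.9
  [15→21]: (150.5+66.9)/2 × 6 = 652.2
  Sum = 6667.25 µg/L·h
F = (AUC_ev/D_ev)/(AUC_iv/D_iv) = (6667.25/375)/(5190/250) = 17.7793/20.76 = 0.8564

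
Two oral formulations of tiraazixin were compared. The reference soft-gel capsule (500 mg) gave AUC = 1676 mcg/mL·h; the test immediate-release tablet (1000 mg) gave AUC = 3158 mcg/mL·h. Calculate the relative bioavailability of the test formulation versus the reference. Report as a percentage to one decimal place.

F_rel = 94.2%

F_rel = (AUC_test/D_test) / (AUC_ref/D_ref)
      = (3158/1000) / (1676/500)
      = 3.158 / 3.352 = 0.9421 = 94.21%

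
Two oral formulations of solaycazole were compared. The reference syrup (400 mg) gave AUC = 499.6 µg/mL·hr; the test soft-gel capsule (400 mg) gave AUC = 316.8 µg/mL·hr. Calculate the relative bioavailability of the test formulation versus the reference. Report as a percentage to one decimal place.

F_rel = (AUC_test/D_test) / (AUC_ref/D_ref)
      = (316.8/400) / (499.6/400)
      = 0.792 / 1.249 = 0.6341 = 63.41%

F_rel = 63.4%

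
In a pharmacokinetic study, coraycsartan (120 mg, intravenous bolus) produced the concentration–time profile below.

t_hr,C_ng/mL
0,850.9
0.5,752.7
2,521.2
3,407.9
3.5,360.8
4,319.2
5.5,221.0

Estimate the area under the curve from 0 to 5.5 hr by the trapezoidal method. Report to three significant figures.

Trapezoidal AUC_0→5.5:
  [0→0.5]: (850.9+752.7)/2 × 0.5 = 400.9
  [0.5→2]: (752.7+521.2)/2 × 1.5 = 955.425
  [2→3]: (521.2+407.9)/2 × 1 = 464.55
  [3→3.5]: (407.9+360.8)/2 × 0.5 = 192.175
  [3.5→4]: (360.8+319.2)/2 × 0.5 = 170.0
  [4→5.5]: (319.2+221.0)/2 × 1.5 = 405.15
  Sum = 2588.2 ng/mL·hr

AUC = 2590 ng/mL·hr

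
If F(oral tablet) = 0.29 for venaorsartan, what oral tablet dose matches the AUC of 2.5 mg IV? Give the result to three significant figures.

For equal systemic exposure: F × D_ev = D_iv
D_ev = D_iv / F = 2.5 / 0.29 = 8.62069 mg

D_oral = 8.62 mg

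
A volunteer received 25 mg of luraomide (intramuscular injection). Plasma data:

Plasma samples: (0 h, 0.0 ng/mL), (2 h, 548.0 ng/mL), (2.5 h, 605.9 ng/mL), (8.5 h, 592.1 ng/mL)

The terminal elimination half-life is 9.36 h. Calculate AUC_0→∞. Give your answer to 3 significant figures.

Trapezoidal AUC_0→8.5:
  [0→2]: (0.0+548.0)/2 × 2 = 548.0
  [2→2.5]: (548.0+605.9)/2 × 0.5 = 288.475
  [2.5→8.5]: (605.9+592.1)/2 × 6 = 3594.0
  Sum = 4430.475 ng/mL·h
k_e = ln2 / t½ = 0.693147 / 9.36 = 0.0741 h^-1
Extrapolated tail: C_last / k_e = 592.1 / 0.0741 = 7990.553
AUC_0→∞ = 4430.475 + 7990.553 = 12421.028 ng/mL·h

AUC = 12400 ng/mL·h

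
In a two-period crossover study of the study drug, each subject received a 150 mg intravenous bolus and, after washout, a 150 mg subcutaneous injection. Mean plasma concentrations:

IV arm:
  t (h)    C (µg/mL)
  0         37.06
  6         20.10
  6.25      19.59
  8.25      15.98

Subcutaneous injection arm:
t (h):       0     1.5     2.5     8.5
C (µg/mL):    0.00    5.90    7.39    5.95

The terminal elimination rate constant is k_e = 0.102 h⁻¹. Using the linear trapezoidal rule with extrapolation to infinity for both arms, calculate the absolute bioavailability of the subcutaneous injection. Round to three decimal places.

F = 0.297

Trapezoidal AUC_0→8.25 (IV):
  [0→6]: (37.06+20.10)/2 × 6 = 171.48
  [6→6.25]: (20.10+19.59)/2 × 0.25 = 4.96125
  [6.25→8.25]: (19.59+15.98)/2 × 2 = 35.57
  Sum = 212.01125 µg/mL·h
IV tail: 15.98/0.102 = 156.667; AUC_iv,0→∞ = 212.01125 + 156.667 = 368.67825 µg/mL·h
Trapezoidal AUC_0→8.5 (subcutaneous injection):
  [0→1.5]: (0.00+5.90)/2 × 1.5 = 4.425
  [1.5→2.5]: (5.90+7.39)/2 × 1 = 6.645
  [2.5→8.5]: (7.39+5.95)/2 × 6 = 40.02
  Sum = 51.09 µg/mL·h
subcutaneous injection tail: 5.95/0.102 = 58.333; AUC_ev,0→∞ = 51.09 + 58.333 = 109.423 µg/mL·h
F = (AUC_ev/D_ev)/(AUC_iv/D_iv) = (109.423/150)/(368.67825/150) = 0.729487/2.457855 = 0.2968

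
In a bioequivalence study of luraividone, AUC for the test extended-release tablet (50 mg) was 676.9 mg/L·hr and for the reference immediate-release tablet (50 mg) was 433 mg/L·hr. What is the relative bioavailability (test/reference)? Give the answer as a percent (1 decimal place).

F_rel = 156.3%

F_rel = (AUC_test/D_test) / (AUC_ref/D_ref)
      = (676.9/50) / (433/50)
      = 13.538 / 8.66 = 1.5633 = 156.33%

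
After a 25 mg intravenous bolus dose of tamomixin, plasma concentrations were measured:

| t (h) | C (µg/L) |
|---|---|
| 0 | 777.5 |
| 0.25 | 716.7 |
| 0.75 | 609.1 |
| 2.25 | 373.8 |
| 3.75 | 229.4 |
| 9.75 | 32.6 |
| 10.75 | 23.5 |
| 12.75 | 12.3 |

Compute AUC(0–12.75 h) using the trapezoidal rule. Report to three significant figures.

Trapezoidal AUC_0→12.75:
  [0→0.25]: (777.5+716.7)/2 × 0.25 = 186.775
  [0.25→0.75]: (716.7+609.1)/2 × 0.5 = 331.45
  [0.75→2.25]: (609.1+373.8)/2 × 1.5 = 737.175
  [2.25→3.75]: (373.8+229.4)/2 × 1.5 = 452.4
  [3.75→9.75]: (229.4+32.6)/2 × 6 = 786.0
  [9.75→10.75]: (32.6+23.5)/2 × 1 = 28.05
  [10.75→12.75]: (23.5+12.3)/2 × 2 = 35.8
  Sum = 2557.65 µg/L·h

AUC = 2560 µg/L·h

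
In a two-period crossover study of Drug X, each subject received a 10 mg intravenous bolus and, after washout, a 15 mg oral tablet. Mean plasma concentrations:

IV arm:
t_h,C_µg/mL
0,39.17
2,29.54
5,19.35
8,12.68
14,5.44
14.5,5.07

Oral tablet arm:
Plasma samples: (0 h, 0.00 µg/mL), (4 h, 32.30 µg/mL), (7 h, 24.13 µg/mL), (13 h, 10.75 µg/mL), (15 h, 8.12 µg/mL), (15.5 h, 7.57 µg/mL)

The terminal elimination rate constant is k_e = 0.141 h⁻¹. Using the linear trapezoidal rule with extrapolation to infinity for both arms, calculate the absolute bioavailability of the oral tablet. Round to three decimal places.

Trapezoidal AUC_0→14.5 (IV):
  [0→2]: (39.17+29.54)/2 × 2 = 68.71
  [2→5]: (29.54+19.35)/2 × 3 = 73.335
  [5→8]: (19.35+12.68)/2 × 3 = 48.045
  [8→14]: (12.68+5.44)/2 × 6 = 54.36
  [14→14.5]: (5.44+5.07)/2 × 0.5 = 2.6275
  Sum = 247.0775 µg/mL·h
IV tail: 5.07/0.141 = 35.957; AUC_iv,0→∞ = 247.0775 + 35.957 = 283.0345 µg/mL·h
Trapezoidal AUC_0→15.5 (oral tablet):
  [0→4]: (0.00+32.30)/2 × 4 = 64.6
  [4→7]: (32.30+24.13)/2 × 3 = 84.645
  [7→13]: (24.13+10.75)/2 × 6 = 104.64
  [13→15]: (10.75+8.12)/2 × 2 = 18.87
  [15→15.5]: (8.12+7.57)/2 × 0.5 = 3.9225
  Sum = 276.6775 µg/mL·h
oral tablet tail: 7.57/0.141 = 53.688; AUC_ev,0→∞ = 276.6775 + 53.688 = 330.3655 µg/mL·h
F = (AUC_ev/D_ev)/(AUC_iv/D_iv) = (330.3655/15)/(283.0345/10) = 22.0244/28.30345 = 0.7782

F = 0.778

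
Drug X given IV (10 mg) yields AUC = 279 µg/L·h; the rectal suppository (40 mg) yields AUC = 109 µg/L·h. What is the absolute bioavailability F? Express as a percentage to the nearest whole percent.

F = 10%

F = (AUC_ev / D_ev) / (AUC_iv / D_iv)
  = (109/40) / (279/10)
  = 2.725 / 27.9 = 0.0977
  = 9.77%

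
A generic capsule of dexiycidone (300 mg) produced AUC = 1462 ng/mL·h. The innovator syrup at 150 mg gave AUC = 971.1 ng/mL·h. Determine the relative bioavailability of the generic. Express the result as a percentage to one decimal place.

F_rel = 75.3%

F_rel = (AUC_test/D_test) / (AUC_ref/D_ref)
      = (1462/300) / (971.1/150)
      = 4.87333 / 6.474 = 0.7528 = 75.28%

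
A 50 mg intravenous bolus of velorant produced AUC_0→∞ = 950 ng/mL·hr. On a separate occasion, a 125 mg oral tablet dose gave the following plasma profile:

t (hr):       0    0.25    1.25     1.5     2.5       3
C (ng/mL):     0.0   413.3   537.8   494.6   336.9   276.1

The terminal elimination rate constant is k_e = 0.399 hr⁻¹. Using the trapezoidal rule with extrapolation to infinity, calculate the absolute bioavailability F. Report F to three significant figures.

F = 0.807

Trapezoidal AUC_0→3 (oral tablet):
  [0→0.25]: (0.0+413.3)/2 × 0.25 = 51.6625
  [0.25→1.25]: (413.3+537.8)/2 × 1 = 475.55
  [1.25→1.5]: (537.8+494.6)/2 × 0.25 = 129.05
  [1.5→2.5]: (494.6+336.9)/2 × 1 = 415.75
  [2.5→3]: (336.9+276.1)/2 × 0.5 = 153.25
  Sum = 1225.2625 ng/mL·hr
Tail: C_last/k_e = 276.1/0.399 = 691.980
AUC_0→∞ (oral tablet) = 1225.2625 + 691.980 = 1917.2425 ng/mL·hr
F = (AUC_ev/D_ev)/(AUC_iv/D_iv) = (1917.2425/125)/(950/50) = 15.33794/19 = 0.8073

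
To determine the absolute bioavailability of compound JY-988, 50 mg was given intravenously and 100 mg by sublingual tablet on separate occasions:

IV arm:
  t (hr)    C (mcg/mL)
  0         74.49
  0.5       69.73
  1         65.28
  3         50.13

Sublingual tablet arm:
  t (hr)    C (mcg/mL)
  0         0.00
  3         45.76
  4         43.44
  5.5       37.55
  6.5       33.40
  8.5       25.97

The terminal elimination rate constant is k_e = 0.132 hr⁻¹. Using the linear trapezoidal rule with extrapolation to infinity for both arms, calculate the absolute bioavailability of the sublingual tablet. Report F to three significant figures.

Trapezoidal AUC_0→3 (IV):
  [0→0.5]: (74.49+69.73)/2 × 0.5 = 36.055
  [0.5→1]: (69.73+65.28)/2 × 0.5 = 33.7525
  [1→3]: (65.28+50.13)/2 × 2 = 115.41
  Sum = 185.2175 mcg/mL·hr
IV tail: 50.13/0.132 = 379.773; AUC_iv,0→∞ = 185.2175 + 379.773 = 564.9905 mcg/mL·hr
Trapezoidal AUC_0→8.5 (sublingual tablet):
  [0→3]: (0.00+45.76)/2 × 3 = 68.64
  [3→4]: (45.76+43.44)/2 × 1 = 44.6
  [4→5.5]: (43.44+37.55)/2 × 1.5 = 60.7425
  [5.5→6.5]: (37.55+33.40)/2 × 1 = 35.475
  [6.5→8.5]: (33.40+25.97)/2 × 2 = 59.37
  Sum = 268.8275 mcg/mL·hr
sublingual tablet tail: 25.97/0.132 = 196.742; AUC_ev,0→∞ = 268.8275 + 196.742 = 465.5695 mcg/mL·hr
F = (AUC_ev/D_ev)/(AUC_iv/D_iv) = (465.5695/100)/(564.9905/50) = 4.655695/11.29981 = 0.4120

F = 0.412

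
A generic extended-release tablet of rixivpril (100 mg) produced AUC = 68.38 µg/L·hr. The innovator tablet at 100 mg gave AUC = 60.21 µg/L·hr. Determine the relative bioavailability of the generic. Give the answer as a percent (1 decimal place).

F_rel = 113.6%

F_rel = (AUC_test/D_test) / (AUC_ref/D_ref)
      = (68.38/100) / (60.21/100)
      = 0.6838 / 0.6021 = 1.1357 = 113.57%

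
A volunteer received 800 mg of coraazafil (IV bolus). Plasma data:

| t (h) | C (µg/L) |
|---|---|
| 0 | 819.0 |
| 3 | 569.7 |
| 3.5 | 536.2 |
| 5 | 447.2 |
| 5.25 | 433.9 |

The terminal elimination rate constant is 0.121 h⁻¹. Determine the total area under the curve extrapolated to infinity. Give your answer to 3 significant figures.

AUC = 6790 µg/L·h

Trapezoidal AUC_0→5.25:
  [0→3]: (819.0+569.7)/2 × 3 = 2083.05
  [3→3.5]: (569.7+536.2)/2 × 0.5 = 276.475
  [3.5→5]: (536.2+447.2)/2 × 1.5 = 737.55
  [5→5.25]: (447.2+433.9)/2 × 0.25 = 110.1375
  Sum = 3207.2125 µg/L·h
Extrapolated tail: C_last / k_e = 433.9 / 0.121 = 3585.950
AUC_0→∞ = 3207.2125 + 3585.950 = 6793.1625 µg/L·h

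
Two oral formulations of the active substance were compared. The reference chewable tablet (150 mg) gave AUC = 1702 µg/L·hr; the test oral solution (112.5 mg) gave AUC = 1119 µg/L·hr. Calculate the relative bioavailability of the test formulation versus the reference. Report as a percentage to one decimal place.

F_rel = (AUC_test/D_test) / (AUC_ref/D_ref)
      = (1119/112.5) / (1702/150)
      = 9.94667 / 11.3467 = 0.8766 = 87.66%

F_rel = 87.7%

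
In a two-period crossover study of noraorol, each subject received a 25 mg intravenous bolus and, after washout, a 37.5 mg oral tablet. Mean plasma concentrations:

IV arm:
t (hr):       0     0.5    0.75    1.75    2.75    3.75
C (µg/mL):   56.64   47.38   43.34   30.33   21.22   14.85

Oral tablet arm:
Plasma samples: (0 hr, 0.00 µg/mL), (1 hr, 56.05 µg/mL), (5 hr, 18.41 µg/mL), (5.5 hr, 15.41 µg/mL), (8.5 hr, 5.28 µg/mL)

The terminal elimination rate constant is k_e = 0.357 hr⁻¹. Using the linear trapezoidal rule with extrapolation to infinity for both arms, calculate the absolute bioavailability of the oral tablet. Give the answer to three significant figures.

Trapezoidal AUC_0→3.75 (IV):
  [0→0.5]: (56.64+47.38)/2 × 0.5 = 26.005
  [0.5→0.75]: (47.38+43.34)/2 × 0.25 = 11.34
  [0.75→1.75]: (43.34+30.33)/2 × 1 = 36.835
  [1.75→2.75]: (30.33+21.22)/2 × 1 = 25.775
  [2.75→3.75]: (21.22+14.85)/2 × 1 = 18.035
  Sum = 117.99 µg/mL·hr
IV tail: 14.85/0.357 = 41.597; AUC_iv,0→∞ = 117.99 + 41.597 = 159.587 µg/mL·hr
Trapezoidal AUC_0→8.5 (oral tablet):
  [0→1]: (0.00+56.05)/2 × 1 = 28.025
  [1→5]: (56.05+18.41)/2 × 4 = 148.92
  [5→5.5]: (18.41+15.41)/2 × 0.5 = 8.455
  [5.5→8.5]: (15.41+5.28)/2 × 3 = 31.035
  Sum = 216.435 µg/mL·hr
oral tablet tail: 5.28/0.357 = 14.790; AUC_ev,0→∞ = 216.435 + 14.790 = 231.225 µg/mL·hr
F = (AUC_ev/D_ev)/(AUC_iv/D_iv) = (231.225/37.5)/(159.587/25) = 6.166/6.38348 = 0.9659

F = 0.966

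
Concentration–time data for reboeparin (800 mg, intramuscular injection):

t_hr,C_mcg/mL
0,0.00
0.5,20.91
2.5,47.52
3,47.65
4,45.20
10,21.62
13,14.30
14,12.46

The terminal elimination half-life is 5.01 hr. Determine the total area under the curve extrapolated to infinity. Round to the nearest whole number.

AUC = 502 mcg/mL·hr

Trapezoidal AUC_0→14:
  [0→0.5]: (0.00+20.91)/2 × 0.5 = 5.2275
  [0.5→2.5]: (20.91+47.52)/2 × 2 = 68.43
  [2.5→3]: (47.52+47.65)/2 × 0.5 = 23.7925
  [3→4]: (47.65+45.20)/2 × 1 = 46.425
  [4→10]: (45.20+21.62)/2 × 6 = 200.46
  [10→13]: (21.62+14.30)/2 × 3 = 53.88
  [13→14]: (14.30+12.46)/2 × 1 = 13.38
  Sum = 411.595 mcg/mL·hr
k_e = ln2 / t½ = 0.693147 / 5.01 = 0.1384 hr^-1
Extrapolated tail: C_last / k_e = 12.46 / 0.1384 = 90.029
AUC_0→∞ = 411.595 + 90.029 = 501.624 mcg/mL·hr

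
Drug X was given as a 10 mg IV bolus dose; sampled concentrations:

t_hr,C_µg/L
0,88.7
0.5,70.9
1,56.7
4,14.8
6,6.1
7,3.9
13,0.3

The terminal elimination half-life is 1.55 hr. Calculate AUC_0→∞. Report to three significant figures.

AUC = 218 µg/L·hr

Trapezoidal AUC_0→13:
  [0→0.5]: (88.7+70.9)/2 × 0.5 = 39.9
  [0.5→1]: (70.9+56.7)/2 × 0.5 = 31.9
  [1→4]: (56.7+14.8)/2 × 3 = 107.25
  [4→6]: (14.8+6.1)/2 × 2 = 20.9
  [6→7]: (6.1+3.9)/2 × 1 = 5.0
  [7→13]: (3.9+0.3)/2 × 6 = 12.6
  Sum = 217.55 µg/L·hr
k_e = ln2 / t½ = 0.693147 / 1.55 = 0.4472 hr^-1
Extrapolated tail: C_last / k_e = 0.3 / 0.4472 = 0.671
AUC_0→∞ = 217.55 + 0.671 = 218.221 µg/L·hr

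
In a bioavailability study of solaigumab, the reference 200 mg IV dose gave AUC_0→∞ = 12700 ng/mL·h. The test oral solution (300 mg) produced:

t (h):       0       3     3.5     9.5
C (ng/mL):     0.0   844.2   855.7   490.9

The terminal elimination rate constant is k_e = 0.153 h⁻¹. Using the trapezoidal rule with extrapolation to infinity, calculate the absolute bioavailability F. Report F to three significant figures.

Trapezoidal AUC_0→9.5 (oral solution):
  [0→3]: (0.0+844.2)/2 × 3 = 1266.3
  [3→3.5]: (844.2+855.7)/2 × 0.5 = 424.975
  [3.5→9.5]: (855.7+490.9)/2 × 6 = 4039.8
  Sum = 5731.075 ng/mL·h
Tail: C_last/k_e = 490.9/0.153 = 3208.497
AUC_0→∞ (oral solution) = 5731.075 + 3208.497 = 8939.572 ng/mL·h
F = (AUC_ev/D_ev)/(AUC_iv/D_iv) = (8939.572/300)/(12700/200) = 29.7986/63.5 = 0.4693

F = 0.469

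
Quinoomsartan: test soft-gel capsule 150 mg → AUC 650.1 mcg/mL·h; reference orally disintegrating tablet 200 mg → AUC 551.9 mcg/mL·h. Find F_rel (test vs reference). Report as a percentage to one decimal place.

F_rel = 157.1%

F_rel = (AUC_test/D_test) / (AUC_ref/D_ref)
      = (650.1/150) / (551.9/200)
      = 4.334 / 2.7595 = 1.5706 = 157.06%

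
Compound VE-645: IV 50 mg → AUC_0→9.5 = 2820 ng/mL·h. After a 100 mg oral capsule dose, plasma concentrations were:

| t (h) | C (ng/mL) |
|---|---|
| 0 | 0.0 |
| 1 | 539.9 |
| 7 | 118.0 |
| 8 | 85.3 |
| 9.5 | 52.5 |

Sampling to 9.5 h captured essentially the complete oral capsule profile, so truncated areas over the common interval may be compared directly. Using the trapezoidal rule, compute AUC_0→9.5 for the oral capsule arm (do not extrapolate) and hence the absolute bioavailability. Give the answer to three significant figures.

F = 0.434

Trapezoidal AUC_0→9.5 (oral capsule):
  [0→1]: (0.0+539.9)/2 × 1 = 269.95
  [1→7]: (539.9+118.0)/2 × 6 = 1973.7
  [7→8]: (118.0+85.3)/2 × 1 = 101.65
  [8→9.5]: (85.3+52.5)/2 × 1.5 = 103.35
  Sum = 2448.65 ng/mL·h
F = (AUC_ev/D_ev)/(AUC_iv/D_iv) = (2448.65/100)/(2820/50) = 24.4865/56.4 = 0.4342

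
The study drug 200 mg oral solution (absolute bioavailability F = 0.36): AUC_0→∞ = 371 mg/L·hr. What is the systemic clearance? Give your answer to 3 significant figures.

CL = F × Dose / AUC_0→∞
   = 0.36 × 200 / 371 = 0.19407 L/hr

CL = 0.194 L/hr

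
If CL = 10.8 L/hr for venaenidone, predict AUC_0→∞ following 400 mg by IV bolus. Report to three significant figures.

AUC = 37.0 mg/L·hr

AUC_0→∞ = Dose_iv / CL
        = 400 / 10.8 = 37.037 mg/L·hr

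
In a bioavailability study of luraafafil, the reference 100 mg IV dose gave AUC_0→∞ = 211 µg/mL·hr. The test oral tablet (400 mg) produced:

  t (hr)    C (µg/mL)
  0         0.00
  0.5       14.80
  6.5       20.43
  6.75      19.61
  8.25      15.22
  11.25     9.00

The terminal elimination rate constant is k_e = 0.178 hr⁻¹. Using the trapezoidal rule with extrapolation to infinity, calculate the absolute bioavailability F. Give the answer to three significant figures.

Trapezoidal AUC_0→11.25 (oral tablet):
  [0→0.5]: (0.00+14.80)/2 × 0.5 = 3.7
  [0.5→6.5]: (14.80+20.43)/2 × 6 = 105.69
  [6.5→6.75]: (20.43+19.61)/2 × 0.25 = 5.005
  [6.75→8.25]: (19.61+15.22)/2 × 1.5 = 26.1225
  [8.25→11.25]: (15.22+9.00)/2 × 3 = 36.33
  Sum = 176.8475 µg/mL·hr
Tail: C_last/k_e = 9.00/0.178 = 50.562
AUC_0→∞ (oral tablet) = 176.8475 + 50.562 = 227.4095 µg/mL·hr
F = (AUC_ev/D_ev)/(AUC_iv/D_iv) = (227.4095/400)/(211/100) = 0.56852375/2.11 = 0.2694

F = 0.269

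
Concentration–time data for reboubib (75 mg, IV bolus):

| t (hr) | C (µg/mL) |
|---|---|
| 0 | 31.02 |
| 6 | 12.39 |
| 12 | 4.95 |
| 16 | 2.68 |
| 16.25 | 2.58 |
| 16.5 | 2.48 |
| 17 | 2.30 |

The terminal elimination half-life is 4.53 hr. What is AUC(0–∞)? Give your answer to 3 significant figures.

Trapezoidal AUC_0→17:
  [0→6]: (31.02+12.39)/2 × 6 = 130.23
  [6→12]: (12.39+4.95)/2 × 6 = 52.02
  [12→16]: (4.95+2.68)/2 × 4 = 15.26
  [16→16.25]: (2.68+2.58)/2 × 0.25 = 0.6575
  [16.25→16.5]: (2.58+2.48)/2 × 0.25 = 0.6325
  [16.5→17]: (2.48+2.30)/2 × 0.5 = 1.195
  Sum = 199.995 µg/mL·hr
k_e = ln2 / t½ = 0.693147 / 4.53 = 0.1530 hr^-1
Extrapolated tail: C_last / k_e = 2.30 / 0.153 = 15.033
AUC_0→∞ = 199.995 + 15.033 = 215.028 µg/mL·hr

AUC = 215 µg/mL·hr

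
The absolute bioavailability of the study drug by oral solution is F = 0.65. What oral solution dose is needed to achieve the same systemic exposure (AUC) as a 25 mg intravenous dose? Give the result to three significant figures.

D_oral = 38.5 mg

For equal systemic exposure: F × D_ev = D_iv
D_ev = D_iv / F = 25 / 0.65 = 38.4615 mg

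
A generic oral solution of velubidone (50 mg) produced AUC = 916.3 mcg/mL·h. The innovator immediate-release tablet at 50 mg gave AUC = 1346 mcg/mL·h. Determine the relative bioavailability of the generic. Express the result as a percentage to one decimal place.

F_rel = (AUC_test/D_test) / (AUC_ref/D_ref)
      = (916.3/50) / (1346/50)
      = 18.326 / 26.92 = 0.6808 = 68.08%

F_rel = 68.1%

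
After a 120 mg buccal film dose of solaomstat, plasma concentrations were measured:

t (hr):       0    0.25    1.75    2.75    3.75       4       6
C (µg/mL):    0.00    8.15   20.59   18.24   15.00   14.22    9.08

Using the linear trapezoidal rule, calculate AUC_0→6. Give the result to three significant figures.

AUC = 85.6 µg/mL·hr

Trapezoidal AUC_0→6:
  [0→0.25]: (0.00+8.15)/2 × 0.25 = 1.01875
  [0.25→1.75]: (8.15+20.59)/2 × 1.5 = 21.555
  [1.75→2.75]: (20.59+18.24)/2 × 1 = 19.415
  [2.75→3.75]: (18.24+15.00)/2 × 1 = 16.62
  [3.75→4]: (15.00+14.22)/2 × 0.25 = 3.6525
  [4→6]: (14.22+9.08)/2 × 2 = 23.3
  Sum = 85.56125 µg/mL·hr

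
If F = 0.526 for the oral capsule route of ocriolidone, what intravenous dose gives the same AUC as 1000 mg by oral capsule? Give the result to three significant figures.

Systemic exposure from an extravascular dose = F × D_ev, so the equivalent IV dose is F × D_ev.
D_iv = F × D_ev = 0.526 × 1000 = 526 mg

D_iv = 526 mg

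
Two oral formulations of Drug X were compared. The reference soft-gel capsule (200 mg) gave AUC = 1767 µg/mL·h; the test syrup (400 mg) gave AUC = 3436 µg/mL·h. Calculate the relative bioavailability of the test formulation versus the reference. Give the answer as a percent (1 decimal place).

F_rel = 97.2%

F_rel = (AUC_test/D_test) / (AUC_ref/D_ref)
      = (3436/400) / (1767/200)
      = 8.59 / 8.835 = 0.9723 = 97.23%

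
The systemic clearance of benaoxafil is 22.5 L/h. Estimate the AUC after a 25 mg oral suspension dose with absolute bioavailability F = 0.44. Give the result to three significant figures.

AUC_0→∞ = F × Dose / CL
        = 0.44 × 25 / 22.5 = 0.488889 mg/L·h

AUC = 0.489 mg/L·h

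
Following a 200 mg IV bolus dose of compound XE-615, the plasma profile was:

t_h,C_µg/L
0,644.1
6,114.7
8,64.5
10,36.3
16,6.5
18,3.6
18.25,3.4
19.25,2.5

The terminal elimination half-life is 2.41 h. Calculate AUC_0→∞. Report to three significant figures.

Trapezoidal AUC_0→19.25:
  [0→6]: (644.1+114.7)/2 × 6 = 2276.4
  [6→8]: (114.7+64.5)/2 × 2 = 179.2
  [8→10]: (64.5+36.3)/2 × 2 = 100.8
  [10→16]: (36.3+6.5)/2 × 6 = 128.4
  [16→18]: (6.5+3.6)/2 × 2 = 10.1
  [18→18.25]: (3.6+3.4)/2 × 0.25 = 0.875
  [18.25→19.25]: (3.4+2.5)/2 × 1 = 2.95
  Sum = 2698.725 µg/L·h
k_e = ln2 / t½ = 0.693147 / 2.41 = 0.2876 h^-1
Extrapolated tail: C_last / k_e = 2.5 / 0.2876 = 8.693
AUC_0→∞ = 2698.725 + 8.693 = 2707.418 µg/L·h

AUC = 2710 µg/L·h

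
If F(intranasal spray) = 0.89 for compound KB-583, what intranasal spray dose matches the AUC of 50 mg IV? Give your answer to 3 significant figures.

D_intranasal = 56.2 mg

For equal systemic exposure: F × D_ev = D_iv
D_ev = D_iv / F = 50 / 0.89 = 56.1798 mg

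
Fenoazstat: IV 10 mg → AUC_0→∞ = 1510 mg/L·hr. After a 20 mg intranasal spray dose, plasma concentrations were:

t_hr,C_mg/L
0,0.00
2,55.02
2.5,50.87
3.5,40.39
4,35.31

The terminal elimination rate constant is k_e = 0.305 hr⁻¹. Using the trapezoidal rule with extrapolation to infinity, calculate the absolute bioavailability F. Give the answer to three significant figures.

Trapezoidal AUC_0→4 (intranasal spray):
  [0→2]: (0.00+55.02)/2 × 2 = 55.02
  [2→2.5]: (55.02+50.87)/2 × 0.5 = 26.4725
  [2.5→3.5]: (50.87+40.39)/2 × 1 = 45.63
  [3.5→4]: (40.39+35.31)/2 × 0.5 = 18.925
  Sum = 146.0475 mg/L·hr
Tail: C_last/k_e = 35.31/0.305 = 115.770
AUC_0→∞ (intranasal spray) = 146.0475 + 115.770 = 261.8175 mg/L·hr
F = (AUC_ev/D_ev)/(AUC_iv/D_iv) = (261.8175/20)/(1510/10) = 13.090875/151 = 0.0867

F = 0.0867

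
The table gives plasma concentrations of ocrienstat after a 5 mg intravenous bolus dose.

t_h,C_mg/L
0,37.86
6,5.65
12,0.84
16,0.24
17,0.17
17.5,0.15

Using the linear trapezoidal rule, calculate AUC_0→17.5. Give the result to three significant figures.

Trapezoidal AUC_0→17.5:
  [0→6]: (37.86+5.65)/2 × 6 = 130.53
  [6→12]: (5.65+0.84)/2 × 6 = 19.47
  [12→16]: (0.84+0.24)/2 × 4 = 2.16
  [16→17]: (0.24+0.17)/2 × 1 = 0.205
  [17→17.5]: (0.17+0.15)/2 × 0.5 = 0.08
  Sum = 152.445 mg/L·h

AUC = 152 mg/L·h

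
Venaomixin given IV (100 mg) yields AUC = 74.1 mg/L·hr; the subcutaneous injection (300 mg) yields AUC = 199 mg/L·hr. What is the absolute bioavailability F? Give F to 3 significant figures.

F = 0.895

F = (AUC_ev / D_ev) / (AUC_iv / D_iv)
  = (199/300) / (74.1/100)
  = 0.663333 / 0.741 = 0.8952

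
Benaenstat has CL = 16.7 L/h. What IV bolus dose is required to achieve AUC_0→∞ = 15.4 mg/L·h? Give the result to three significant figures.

Dose = 257 mg

Dose_iv = CL × AUC_0→∞
     = 16.7 × 15.4 = 257.18 mg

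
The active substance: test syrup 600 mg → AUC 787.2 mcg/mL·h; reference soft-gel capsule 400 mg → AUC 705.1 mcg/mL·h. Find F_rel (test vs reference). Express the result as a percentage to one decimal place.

F_rel = (AUC_test/D_test) / (AUC_ref/D_ref)
      = (787.2/600) / (705.1/400)
      = 1.312 / 1.76275 = 0.7443 = 74.43%

F_rel = 74.4%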